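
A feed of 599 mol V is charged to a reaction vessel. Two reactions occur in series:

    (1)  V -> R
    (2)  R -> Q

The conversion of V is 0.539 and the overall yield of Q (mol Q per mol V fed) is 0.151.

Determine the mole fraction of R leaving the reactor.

Conversion of V: V consumed = 1ξ₁ = 0.539 × 599 → ξ₁ = 322.9 mol.
Yield of Q: 1ξ₂ / 599 = 0.151 → ξ₂ = 90.45 mol.
Outlet amounts (n = n₀ + Σ ν·ξ):
  V: 599 − 1(322.9) = 276.1
  R: 0 + 1(322.9) − 1(90.45) = 232.4
  Q: 0 + 1(90.45) = 90.45
Total out = 599 mol; y_R = 232.4 / 599 = 0.388.

0.388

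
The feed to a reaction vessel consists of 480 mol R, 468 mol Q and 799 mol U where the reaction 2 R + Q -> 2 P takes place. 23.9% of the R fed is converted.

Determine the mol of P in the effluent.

R reacted = 0.239 × 480 = 114.7 mol; ν_R = −2, so ξ = 114.7/2 = 57.36 mol.
Outlet amounts (n = n₀ + ν ξ):
  R: 480 − 2(57.36) = 365.3
  Q: 468 − 1(57.36) = 410.6
  P: 0 + 2(57.36) = 114.7
  U: 799 (inert)

115 mol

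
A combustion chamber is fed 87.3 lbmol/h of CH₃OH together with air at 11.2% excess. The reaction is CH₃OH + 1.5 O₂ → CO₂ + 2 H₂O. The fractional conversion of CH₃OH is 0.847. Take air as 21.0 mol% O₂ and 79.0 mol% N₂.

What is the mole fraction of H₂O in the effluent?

0.181

Stoichiometric O₂ = 1.5 × 87.3 = 130.9 lbmol/h; O₂ fed = 130.9 × 1.112 = 145.6 lbmol/h.
N₂ fed = 145.6 × 79/21 = 547.8 lbmol/h.
Fuel reacted = 0.847 × 87.3 → ξ = 73.94 lbmol/h.
Outlet (n = n₀ + ν ξ):
  CH₃OH: 87.3 − 1(73.94) = 13.36
  O₂: 145.6 − 1.5(73.94) = 34.7
  N₂: 547.8 (inert)
  CO₂: 0 + 1(73.94) = 73.94
  H₂O: 0 + 2(73.94) = 147.9
Total out = 817.7 lbmol/h; y_H₂O = 147.9 / 817.7 = 0.1809.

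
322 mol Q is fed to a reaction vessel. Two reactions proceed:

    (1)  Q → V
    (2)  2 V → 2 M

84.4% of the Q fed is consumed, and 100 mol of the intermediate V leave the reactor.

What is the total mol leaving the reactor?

Conversion of Q: Q consumed = 1ξ₁ = 0.844 × 322 → ξ₁ = 271.8 mol.
V balance: n_V = 0 + 1ξ₁ − 2ξ₂ = 100 → ξ₂ = (1·271.8 − 100)/2 = 85.88 mol.
Outlet amounts (n = n₀ + Σ ν·ξ):
  Q: 322 − 1(271.8) = 50.23
  V: 0 + 1(271.8) − 2(85.88) = 100
  M: 0 + 2(85.88) = 171.8
Total out = 50.23 + 100 + 171.8 = 322 mol.

322 mol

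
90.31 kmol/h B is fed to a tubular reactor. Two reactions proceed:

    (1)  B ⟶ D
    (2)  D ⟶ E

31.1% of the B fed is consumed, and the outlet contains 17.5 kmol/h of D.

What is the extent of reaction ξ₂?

ξ₂ = 10.6 kmol/h

Conversion of B: B consumed = 1ξ₁ = 0.311 × 90.31 → ξ₁ = 28.09 kmol/h.
D balance: n_D = 0 + 1ξ₁ − 1ξ₂ = 17.5 → ξ₂ = (1·28.09 − 17.5)/1 = 10.59 kmol/h.
Outlet amounts (n = n₀ + Σ ν·ξ):
  B: 90.31 − 1(28.09) = 62.22
  D: 0 + 1(28.09) − 1(10.59) = 17.5
  E: 0 + 1(10.59) = 10.59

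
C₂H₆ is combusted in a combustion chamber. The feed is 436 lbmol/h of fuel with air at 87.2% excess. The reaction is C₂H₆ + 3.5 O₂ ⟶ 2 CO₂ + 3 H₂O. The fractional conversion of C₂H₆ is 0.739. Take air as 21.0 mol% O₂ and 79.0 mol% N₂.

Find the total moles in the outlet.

Stoichiometric O₂ = 3.5 × 436 = 1526 lbmol/h; O₂ fed = 1526 × 1.872 = 2857 lbmol/h.
N₂ fed = 2857 × 79/21 = 10750 lbmol/h.
Fuel reacted = 0.739 × 436 → ξ = 322.2 lbmol/h.
Outlet (n = n₀ + ν ξ):
  C₂H₆: 436 − 1(322.2) = 113.8
  O₂: 2857 − 3.5(322.2) = 1729
  N₂: 10750 (inert)
  CO₂: 0 + 2(322.2) = 644.4
  H₂O: 0 + 3(322.2) = 966.6
Total out = 113.8 + 1729 + 10750 + 644.4 + 966.6 = 14200 lbmol/h.

14200 lbmol/h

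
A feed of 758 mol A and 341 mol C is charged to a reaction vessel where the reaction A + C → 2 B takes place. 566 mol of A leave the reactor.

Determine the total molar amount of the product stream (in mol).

1100 mol

For A: n = n₀ − 1ξ → 566 = 758 − 1ξ, giving ξ = 192 mol.
Outlet amounts (n = n₀ + ν ξ):
  A: 758 − 1(192) = 566
  C: 341 − 1(192) = 149
  B: 0 + 2(192) = 384
Total out = 566 + 149 + 384 = 1099 mol.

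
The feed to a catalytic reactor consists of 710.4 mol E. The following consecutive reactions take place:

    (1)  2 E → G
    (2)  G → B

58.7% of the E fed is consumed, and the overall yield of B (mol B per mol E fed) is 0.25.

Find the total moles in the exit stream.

Conversion of E: E consumed = 2ξ₁ = 0.587 × 710.4 → ξ₁ = 208.5 mol.
Yield of B: 1ξ₂ / 710.4 = 0.25 → ξ₂ = 177.6 mol.
Outlet amounts (n = n₀ + Σ ν·ξ):
  E: 710.4 − 2(208.5) = 293.4
  G: 0 + 1(208.5) − 1(177.6) = 30.9
  B: 0 + 1(177.6) = 177.6
Total out = 293.4 + 30.9 + 177.6 = 501.9 mol.

502 mol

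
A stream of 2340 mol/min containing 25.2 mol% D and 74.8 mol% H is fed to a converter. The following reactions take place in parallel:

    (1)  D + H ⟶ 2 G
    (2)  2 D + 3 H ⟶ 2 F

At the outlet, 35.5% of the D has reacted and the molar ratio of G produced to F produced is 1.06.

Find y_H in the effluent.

0.69

Conversion of D: D consumed = 0.355 × 589.7 = 209.3 mol/min = 1ξ₁ + 2ξ₂.
Selectivity: 2ξ₁ / (2ξ₂) = 1.06 → ξ₁ = 1.06 ξ₂.
Substitute: (1·1.06 + 2) ξ₂ = 209.3 → ξ₂ = 68.41 mol/min, ξ₁ = 72.52 mol/min.
Outlet amounts (n = n₀ + Σ ν·ξ):
  D: 589.7 − 1(72.52) − 2(68.41) = 380.3
  H: 1750 − 1(72.52) − 3(68.41) = 1473
  G: 0 + 2(72.52) = 145
  F: 0 + 2(68.41) = 136.8
Total out = 2135 mol/min; y_H = 1473 / 2135 = 0.6898.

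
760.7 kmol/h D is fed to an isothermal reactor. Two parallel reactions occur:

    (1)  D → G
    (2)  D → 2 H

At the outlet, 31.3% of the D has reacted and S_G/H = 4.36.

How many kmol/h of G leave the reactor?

Conversion of D: D consumed = 0.313 × 760.7 = 238.1 kmol/h = 1ξ₁ + 1ξ₂.
Selectivity: 1ξ₁ / (2ξ₂) = 4.36 → ξ₁ = 8.72 ξ₂.
Substitute: (1·8.72 + 1) ξ₂ = 238.1 → ξ₂ = 24.5 kmol/h, ξ₁ = 213.6 kmol/h.
Outlet amounts (n = n₀ + Σ ν·ξ):
  D: 760.7 − 1(213.6) − 1(24.5) = 522.6
  G: 0 + 1(213.6) = 213.6
  H: 0 + 2(24.5) = 48.99

214 kmol/h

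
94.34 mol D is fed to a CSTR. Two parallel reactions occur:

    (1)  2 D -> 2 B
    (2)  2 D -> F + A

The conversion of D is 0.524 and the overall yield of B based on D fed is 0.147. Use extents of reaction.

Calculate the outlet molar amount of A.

Yield of B: 2ξ₁ / 94.34 = 0.147 → ξ₁ = 6.934 mol.
Conversion of D: 2ξ₁ + 2ξ₂ = 0.524 × 94.34 = 49.43 → ξ₂ = 17.78 mol.
Outlet amounts (n = n₀ + Σ ν·ξ):
  D: 94.34 − 2(6.934) − 2(17.78) = 44.91
  B: 0 + 2(6.934) = 13.87
  F: 0 + 1(17.78) = 17.78
  A: 0 + 1(17.78) = 17.78

17.8 mol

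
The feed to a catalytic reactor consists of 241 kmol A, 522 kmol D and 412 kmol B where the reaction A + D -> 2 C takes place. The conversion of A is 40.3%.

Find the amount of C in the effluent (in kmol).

194 kmol

A reacted = 0.403 × 241 = 97.12 kmol; ν_A = −1, so ξ = 97.12/1 = 97.12 kmol.
Outlet amounts (n = n₀ + ν ξ):
  A: 241 − 1(97.12) = 143.9
  D: 522 − 1(97.12) = 424.9
  C: 0 + 2(97.12) = 194.2
  B: 412 (inert)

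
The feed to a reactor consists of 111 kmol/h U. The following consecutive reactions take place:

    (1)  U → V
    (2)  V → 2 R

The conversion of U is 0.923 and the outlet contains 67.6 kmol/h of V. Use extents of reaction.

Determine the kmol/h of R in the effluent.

69.7 kmol/h

Conversion of U: U consumed = 1ξ₁ = 0.923 × 111 → ξ₁ = 102.5 kmol/h.
V balance: n_V = 0 + 1ξ₁ − 1ξ₂ = 67.6 → ξ₂ = (1·102.5 − 67.6)/1 = 34.85 kmol/h.
Outlet amounts (n = n₀ + Σ ν·ξ):
  U: 111 − 1(102.5) = 8.547
  V: 0 + 1(102.5) − 1(34.85) = 67.6
  R: 0 + 2(34.85) = 69.71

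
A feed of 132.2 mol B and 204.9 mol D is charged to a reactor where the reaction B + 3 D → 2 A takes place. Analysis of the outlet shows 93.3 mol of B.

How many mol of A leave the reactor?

77.8 mol

For B: n = n₀ − 1ξ → 93.3 = 132.2 − 1ξ, giving ξ = 38.9 mol.
Outlet amounts (n = n₀ + ν ξ):
  B: 132.2 − 1(38.9) = 93.3
  D: 204.9 − 3(38.9) = 88.2
  A: 0 + 2(38.9) = 77.8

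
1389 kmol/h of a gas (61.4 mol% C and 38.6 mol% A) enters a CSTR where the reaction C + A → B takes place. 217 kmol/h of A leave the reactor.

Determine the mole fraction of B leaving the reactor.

0.298

For A: n = n₀ − 1ξ → 217 = 536.2 − 1ξ, giving ξ = 319.2 kmol/h.
Outlet amounts (n = n₀ + ν ξ):
  C: 852.8 − 1(319.2) = 533.7
  A: 536.2 − 1(319.2) = 217
  B: 0 + 1(319.2) = 319.2
Total out = 1070 kmol/h; y_B = 319.2 / 1070 = 0.2983.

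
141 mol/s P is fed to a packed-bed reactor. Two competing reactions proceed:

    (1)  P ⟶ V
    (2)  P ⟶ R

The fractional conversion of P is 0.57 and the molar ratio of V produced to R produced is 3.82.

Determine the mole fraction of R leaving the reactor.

Conversion of P: P consumed = 0.57 × 141 = 80.37 mol/s = 1ξ₁ + 1ξ₂.
Selectivity: 1ξ₁ / (1ξ₂) = 3.82 → ξ₁ = 3.82 ξ₂.
Substitute: (1·3.82 + 1) ξ₂ = 80.37 → ξ₂ = 16.67 mol/s, ξ₁ = 63.7 mol/s.
Outlet amounts (n = n₀ + Σ ν·ξ):
  P: 141 − 1(63.7) − 1(16.67) = 60.63
  V: 0 + 1(63.7) = 63.7
  R: 0 + 1(16.67) = 16.67
Total out = 141 mol/s; y_R = 16.67 / 141 = 0.1183.

0.118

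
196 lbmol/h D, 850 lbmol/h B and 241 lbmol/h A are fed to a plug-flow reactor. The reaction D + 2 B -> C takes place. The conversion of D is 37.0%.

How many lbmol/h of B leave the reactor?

D reacted = 0.37 × 196 = 72.52 lbmol/h; ν_D = −1, so ξ = 72.52/1 = 72.52 lbmol/h.
Outlet amounts (n = n₀ + ν ξ):
  D: 196 − 1(72.52) = 123.5
  B: 850 − 2(72.52) = 705
  C: 0 + 1(72.52) = 72.52
  A: 241 (inert)

705 lbmol/h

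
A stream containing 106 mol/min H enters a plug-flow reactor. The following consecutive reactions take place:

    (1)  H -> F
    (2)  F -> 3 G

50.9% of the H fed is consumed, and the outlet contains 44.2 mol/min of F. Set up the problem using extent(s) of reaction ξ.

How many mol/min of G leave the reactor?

Conversion of H: H consumed = 1ξ₁ = 0.509 × 106 → ξ₁ = 53.95 mol/min.
F balance: n_F = 0 + 1ξ₁ − 1ξ₂ = 44.2 → ξ₂ = (1·53.95 − 44.2)/1 = 9.754 mol/min.
Outlet amounts (n = n₀ + Σ ν·ξ):
  H: 106 − 1(53.95) = 52.05
  F: 0 + 1(53.95) − 1(9.754) = 44.2
  G: 0 + 3(9.754) = 29.26

29.3 mol/min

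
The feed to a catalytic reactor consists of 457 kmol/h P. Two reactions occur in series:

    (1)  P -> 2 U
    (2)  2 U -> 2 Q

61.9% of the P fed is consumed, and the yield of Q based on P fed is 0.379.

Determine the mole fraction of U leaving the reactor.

Conversion of P: P consumed = 1ξ₁ = 0.619 × 457 → ξ₁ = 282.9 kmol/h.
Yield of Q: 2ξ₂ / 457 = 0.379 → ξ₂ = 86.6 kmol/h.
Outlet amounts (n = n₀ + Σ ν·ξ):
  P: 457 − 1(282.9) = 174.1
  U: 0 + 2(282.9) − 2(86.6) = 392.6
  Q: 0 + 2(86.6) = 173.2
Total out = 739.9 kmol/h; y_U = 392.6 / 739.9 = 0.5306.

0.531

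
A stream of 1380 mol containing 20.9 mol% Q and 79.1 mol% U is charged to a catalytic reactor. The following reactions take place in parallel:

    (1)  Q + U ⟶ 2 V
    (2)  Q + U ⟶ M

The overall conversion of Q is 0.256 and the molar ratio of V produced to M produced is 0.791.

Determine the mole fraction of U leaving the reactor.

Conversion of Q: Q consumed = 0.256 × 288.4 = 73.84 mol = 1ξ₁ + 1ξ₂.
Selectivity: 2ξ₁ / (1ξ₂) = 0.791 → ξ₁ = 0.3955 ξ₂.
Substitute: (1·0.3955 + 1) ξ₂ = 73.84 → ξ₂ = 52.91 mol, ξ₁ = 20.93 mol.
Outlet amounts (n = n₀ + Σ ν·ξ):
  Q: 288.4 − 1(20.93) − 1(52.91) = 214.6
  U: 1092 − 1(20.93) − 1(52.91) = 1018
  V: 0 + 2(20.93) = 41.85
  M: 0 + 1(52.91) = 52.91
Total out = 1327 mol; y_U = 1018 / 1327 = 0.7669.

0.767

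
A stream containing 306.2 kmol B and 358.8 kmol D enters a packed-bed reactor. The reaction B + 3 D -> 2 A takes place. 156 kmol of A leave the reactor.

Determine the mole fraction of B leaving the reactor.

0.448

For A: n = n₀ + 2ξ → 156 = 0 + 2ξ, giving ξ = 78 kmol.
Outlet amounts (n = n₀ + ν ξ):
  B: 306.2 − 1(78) = 228.2
  D: 358.8 − 3(78) = 124.8
  A: 0 + 2(78) = 156
Total out = 509 kmol; y_B = 228.2 / 509 = 0.4483.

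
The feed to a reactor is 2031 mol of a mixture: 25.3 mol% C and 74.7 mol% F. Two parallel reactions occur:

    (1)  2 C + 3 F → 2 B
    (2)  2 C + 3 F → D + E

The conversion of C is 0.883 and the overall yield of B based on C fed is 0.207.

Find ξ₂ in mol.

Yield of B: 2ξ₁ / 513.8 = 0.207 → ξ₁ = 53.18 mol.
Conversion of C: 2ξ₁ + 2ξ₂ = 0.883 × 513.8 = 453.7 → ξ₂ = 173.7 mol.
Outlet amounts (n = n₀ + Σ ν·ξ):
  C: 513.8 − 2(53.18) − 2(173.7) = 60.12
  F: 1517 − 3(53.18) − 3(173.7) = 836.6
  B: 0 + 2(53.18) = 106.4
  D: 0 + 1(173.7) = 173.7
  E: 0 + 1(173.7) = 173.7

ξ₂ = 174 mol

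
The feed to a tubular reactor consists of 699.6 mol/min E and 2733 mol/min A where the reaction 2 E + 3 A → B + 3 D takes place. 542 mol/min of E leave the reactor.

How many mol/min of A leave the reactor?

For E: n = n₀ − 2ξ → 542 = 699.6 − 2ξ, giving ξ = 78.8 mol/min.
Outlet amounts (n = n₀ + ν ξ):
  E: 699.6 − 2(78.8) = 542
  A: 2733 − 3(78.8) = 2497
  B: 0 + 1(78.8) = 78.8
  D: 0 + 3(78.8) = 236.4

2500 mol/min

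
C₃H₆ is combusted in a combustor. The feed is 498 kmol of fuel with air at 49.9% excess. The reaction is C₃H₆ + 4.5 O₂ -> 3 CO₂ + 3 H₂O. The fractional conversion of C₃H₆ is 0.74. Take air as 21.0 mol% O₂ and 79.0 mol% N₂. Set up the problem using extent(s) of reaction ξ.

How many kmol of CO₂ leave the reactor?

1110 kmol

Stoichiometric O₂ = 4.5 × 498 = 2241 kmol; O₂ fed = 2241 × 1.499 = 3359 kmol.
N₂ fed = 3359 × 79/21 = 12640 kmol.
Fuel reacted = 0.74 × 498 → ξ = 368.5 kmol.
Outlet (n = n₀ + ν ξ):
  C₃H₆: 498 − 1(368.5) = 129.5
  O₂: 3359 − 4.5(368.5) = 1701
  N₂: 12640 (inert)
  CO₂: 0 + 3(368.5) = 1106
  H₂O: 0 + 3(368.5) = 1106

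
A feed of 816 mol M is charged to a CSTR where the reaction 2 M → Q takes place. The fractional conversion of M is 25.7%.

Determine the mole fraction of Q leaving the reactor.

0.147

M reacted = 0.257 × 816 = 209.7 mol; ν_M = −2, so ξ = 209.7/2 = 104.9 mol.
Outlet amounts (n = n₀ + ν ξ):
  M: 816 − 2(104.9) = 606.3
  Q: 0 + 1(104.9) = 104.9
Total out = 711.1 mol; y_Q = 104.9 / 711.1 = 0.1474.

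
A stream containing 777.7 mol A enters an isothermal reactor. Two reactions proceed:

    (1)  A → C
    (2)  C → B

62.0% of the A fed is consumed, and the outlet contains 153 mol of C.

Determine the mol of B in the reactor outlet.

329 mol

Conversion of A: A consumed = 1ξ₁ = 0.62 × 777.7 → ξ₁ = 482.2 mol.
C balance: n_C = 0 + 1ξ₁ − 1ξ₂ = 153 → ξ₂ = (1·482.2 − 153)/1 = 329.2 mol.
Outlet amounts (n = n₀ + Σ ν·ξ):
  A: 777.7 − 1(482.2) = 295.5
  C: 0 + 1(482.2) − 1(329.2) = 153
  B: 0 + 1(329.2) = 329.2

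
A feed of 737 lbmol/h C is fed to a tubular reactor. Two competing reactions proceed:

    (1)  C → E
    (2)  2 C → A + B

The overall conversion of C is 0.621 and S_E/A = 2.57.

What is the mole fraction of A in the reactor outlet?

0.136

Conversion of C: C consumed = 0.621 × 737 = 457.7 lbmol/h = 1ξ₁ + 2ξ₂.
Selectivity: 1ξ₁ / (1ξ₂) = 2.57 → ξ₁ = 2.57 ξ₂.
Substitute: (1·2.57 + 2) ξ₂ = 457.7 → ξ₂ = 100.1 lbmol/h, ξ₁ = 257.4 lbmol/h.
Outlet amounts (n = n₀ + Σ ν·ξ):
  C: 737 − 1(257.4) − 2(100.1) = 279.3
  E: 0 + 1(257.4) = 257.4
  A: 0 + 1(100.1) = 100.1
  B: 0 + 1(100.1) = 100.1
Total out = 737 lbmol/h; y_A = 100.1 / 737 = 0.1359.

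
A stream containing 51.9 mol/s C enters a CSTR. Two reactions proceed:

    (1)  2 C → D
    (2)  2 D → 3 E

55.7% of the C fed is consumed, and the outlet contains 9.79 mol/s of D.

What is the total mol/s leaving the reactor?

39.8 mol/s

Conversion of C: C consumed = 2ξ₁ = 0.557 × 51.9 → ξ₁ = 14.45 mol/s.
D balance: n_D = 0 + 1ξ₁ − 2ξ₂ = 9.79 → ξ₂ = (1·14.45 − 9.79)/2 = 2.332 mol/s.
Outlet amounts (n = n₀ + Σ ν·ξ):
  C: 51.9 − 2(14.45) = 22.99
  D: 0 + 1(14.45) − 2(2.332) = 9.79
  E: 0 + 3(2.332) = 6.996
Total out = 22.99 + 9.79 + 6.996 = 39.78 mol/s.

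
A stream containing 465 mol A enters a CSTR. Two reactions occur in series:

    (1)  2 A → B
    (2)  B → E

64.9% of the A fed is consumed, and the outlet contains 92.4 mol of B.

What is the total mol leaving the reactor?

314 mol

Conversion of A: A consumed = 2ξ₁ = 0.649 × 465 → ξ₁ = 150.9 mol.
B balance: n_B = 0 + 1ξ₁ − 1ξ₂ = 92.4 → ξ₂ = (1·150.9 − 92.4)/1 = 58.49 mol.
Outlet amounts (n = n₀ + Σ ν·ξ):
  A: 465 − 2(150.9) = 163.2
  B: 0 + 1(150.9) − 1(58.49) = 92.4
  E: 0 + 1(58.49) = 58.49
Total out = 163.2 + 92.4 + 58.49 = 314.1 mol.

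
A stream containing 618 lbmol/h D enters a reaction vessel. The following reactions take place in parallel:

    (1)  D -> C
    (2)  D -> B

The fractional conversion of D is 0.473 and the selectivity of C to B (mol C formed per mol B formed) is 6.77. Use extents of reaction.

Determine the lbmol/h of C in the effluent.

Conversion of D: D consumed = 0.473 × 618 = 292.3 lbmol/h = 1ξ₁ + 1ξ₂.
Selectivity: 1ξ₁ / (1ξ₂) = 6.77 → ξ₁ = 6.77 ξ₂.
Substitute: (1·6.77 + 1) ξ₂ = 292.3 → ξ₂ = 37.62 lbmol/h, ξ₁ = 254.7 lbmol/h.
Outlet amounts (n = n₀ + Σ ν·ξ):
  D: 618 − 1(254.7) − 1(37.62) = 325.7
  C: 0 + 1(254.7) = 254.7
  B: 0 + 1(37.62) = 37.62

255 lbmol/h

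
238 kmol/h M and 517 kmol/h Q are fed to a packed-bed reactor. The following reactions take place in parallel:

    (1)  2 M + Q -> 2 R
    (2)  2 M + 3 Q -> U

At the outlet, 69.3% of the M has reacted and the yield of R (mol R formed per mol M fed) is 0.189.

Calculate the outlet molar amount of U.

60 kmol/h

Yield of R: 2ξ₁ / 238 = 0.189 → ξ₁ = 22.49 kmol/h.
Conversion of M: 2ξ₁ + 2ξ₂ = 0.693 × 238 = 164.9 → ξ₂ = 59.98 kmol/h.
Outlet amounts (n = n₀ + Σ ν·ξ):
  M: 238 − 2(22.49) − 2(59.98) = 73.07
  Q: 517 − 1(22.49) − 3(59.98) = 314.6
  R: 0 + 2(22.49) = 44.98
  U: 0 + 1(59.98) = 59.98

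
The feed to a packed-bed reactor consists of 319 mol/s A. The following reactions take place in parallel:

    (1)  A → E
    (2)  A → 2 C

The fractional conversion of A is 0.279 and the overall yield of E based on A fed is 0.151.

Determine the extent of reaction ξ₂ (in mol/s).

ξ₂ = 40.8 mol/s

Yield of E: 1ξ₁ / 319 = 0.151 → ξ₁ = 48.17 mol/s.
Conversion of A: 1ξ₁ + 1ξ₂ = 0.279 × 319 = 89 → ξ₂ = 40.83 mol/s.
Outlet amounts (n = n₀ + Σ ν·ξ):
  A: 319 − 1(48.17) − 1(40.83) = 230
  E: 0 + 1(48.17) = 48.17
  C: 0 + 2(40.83) = 81.66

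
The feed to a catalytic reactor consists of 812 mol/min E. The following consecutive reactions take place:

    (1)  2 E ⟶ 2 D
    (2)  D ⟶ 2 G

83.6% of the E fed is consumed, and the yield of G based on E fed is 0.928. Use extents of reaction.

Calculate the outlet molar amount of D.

302 mol/min

Conversion of E: E consumed = 2ξ₁ = 0.836 × 812 → ξ₁ = 339.4 mol/min.
Yield of G: 2ξ₂ / 812 = 0.928 → ξ₂ = 376.8 mol/min.
Outlet amounts (n = n₀ + Σ ν·ξ):
  E: 812 − 2(339.4) = 133.2
  D: 0 + 2(339.4) − 1(376.8) = 302.1
  G: 0 + 2(376.8) = 753.5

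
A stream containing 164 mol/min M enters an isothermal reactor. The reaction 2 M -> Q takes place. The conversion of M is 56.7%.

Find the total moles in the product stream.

118 mol/min

M reacted = 0.567 × 164 = 92.99 mol/min; ν_M = −2, so ξ = 92.99/2 = 46.49 mol/min.
Outlet amounts (n = n₀ + ν ξ):
  M: 164 − 2(46.49) = 71.01
  Q: 0 + 1(46.49) = 46.49
Total out = 71.01 + 46.49 = 117.5 mol/min.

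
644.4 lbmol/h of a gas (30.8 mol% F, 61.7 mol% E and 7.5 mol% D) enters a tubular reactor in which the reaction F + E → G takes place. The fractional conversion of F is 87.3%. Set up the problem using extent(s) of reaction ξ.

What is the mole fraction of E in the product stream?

0.476

F reacted = 0.873 × 198.5 = 173.3 lbmol/h; ν_F = −1, so ξ = 173.3/1 = 173.3 lbmol/h.
Outlet amounts (n = n₀ + ν ξ):
  F: 198.5 − 1(173.3) = 25.21
  E: 397.6 − 1(173.3) = 224.3
  G: 0 + 1(173.3) = 173.3
  D: 48.33 (inert)
Total out = 471.1 lbmol/h; y_E = 224.3 / 471.1 = 0.4761.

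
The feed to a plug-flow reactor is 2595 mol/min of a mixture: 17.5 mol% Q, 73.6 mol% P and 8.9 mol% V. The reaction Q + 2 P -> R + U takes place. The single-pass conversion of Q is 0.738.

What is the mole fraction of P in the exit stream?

0.549

Q reacted = 0.738 × 454.1 = 335.1 mol/min; ν_Q = −1, so ξ = 335.1/1 = 335.1 mol/min.
Outlet amounts (n = n₀ + ν ξ):
  Q: 454.1 − 1(335.1) = 119
  P: 1910 − 2(335.1) = 1240
  R: 0 + 1(335.1) = 335.1
  U: 0 + 1(335.1) = 335.1
  V: 231 (inert)
Total out = 2260 mol/min; y_P = 1240 / 2260 = 0.5485.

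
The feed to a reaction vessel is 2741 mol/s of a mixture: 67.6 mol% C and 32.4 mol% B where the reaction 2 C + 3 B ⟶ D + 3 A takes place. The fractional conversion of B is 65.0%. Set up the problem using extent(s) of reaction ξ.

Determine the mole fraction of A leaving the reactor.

0.227

B reacted = 0.65 × 888.1 = 577.3 mol/s; ν_B = −3, so ξ = 577.3/3 = 192.4 mol/s.
Outlet amounts (n = n₀ + ν ξ):
  C: 1853 − 2(192.4) = 1468
  B: 888.1 − 3(192.4) = 310.8
  D: 0 + 1(192.4) = 192.4
  A: 0 + 3(192.4) = 577.3
Total out = 2549 mol/s; y_A = 577.3 / 2549 = 0.2265.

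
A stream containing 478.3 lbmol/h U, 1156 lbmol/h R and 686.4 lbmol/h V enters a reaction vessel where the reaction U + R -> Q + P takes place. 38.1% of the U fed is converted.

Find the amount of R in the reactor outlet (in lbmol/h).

974 lbmol/h

U reacted = 0.381 × 478.3 = 182.2 lbmol/h; ν_U = −1, so ξ = 182.2/1 = 182.2 lbmol/h.
Outlet amounts (n = n₀ + ν ξ):
  U: 478.3 − 1(182.2) = 296.1
  R: 1156 − 1(182.2) = 973.8
  Q: 0 + 1(182.2) = 182.2
  P: 0 + 1(182.2) = 182.2
  V: 686.4 (inert)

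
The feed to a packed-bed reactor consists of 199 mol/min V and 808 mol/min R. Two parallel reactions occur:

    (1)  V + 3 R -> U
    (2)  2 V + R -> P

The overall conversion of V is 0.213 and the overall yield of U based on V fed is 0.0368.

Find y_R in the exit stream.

0.809

Yield of U: 1ξ₁ / 199 = 0.0368 → ξ₁ = 7.323 mol/min.
Conversion of V: 1ξ₁ + 2ξ₂ = 0.213 × 199 = 42.39 → ξ₂ = 17.53 mol/min.
Outlet amounts (n = n₀ + Σ ν·ξ):
  V: 199 − 1(7.323) − 2(17.53) = 156.6
  R: 808 − 3(7.323) − 1(17.53) = 768.5
  U: 0 + 1(7.323) = 7.323
  P: 0 + 1(17.53) = 17.53
Total out = 950 mol/min; y_R = 768.5 / 950 = 0.809.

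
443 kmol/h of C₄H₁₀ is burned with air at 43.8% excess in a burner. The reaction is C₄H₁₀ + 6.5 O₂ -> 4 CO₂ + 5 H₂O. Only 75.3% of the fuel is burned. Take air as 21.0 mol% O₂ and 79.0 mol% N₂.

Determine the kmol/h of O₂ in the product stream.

Stoichiometric O₂ = 6.5 × 443 = 2880 kmol/h; O₂ fed = 2880 × 1.438 = 4141 kmol/h.
N₂ fed = 4141 × 79/21 = 15580 kmol/h.
Fuel reacted = 0.753 × 443 → ξ = 333.6 kmol/h.
Outlet (n = n₀ + ν ξ):
  C₄H₁₀: 443 − 1(333.6) = 109.4
  O₂: 4141 − 6.5(333.6) = 1972
  N₂: 15580 (inert)
  CO₂: 0 + 4(333.6) = 1334
  H₂O: 0 + 5(333.6) = 1668

1970 kmol/h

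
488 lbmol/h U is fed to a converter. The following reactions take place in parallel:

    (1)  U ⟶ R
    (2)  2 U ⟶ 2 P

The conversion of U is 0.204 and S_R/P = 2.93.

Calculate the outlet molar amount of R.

Conversion of U: U consumed = 0.204 × 488 = 99.55 lbmol/h = 1ξ₁ + 2ξ₂.
Selectivity: 1ξ₁ / (2ξ₂) = 2.93 → ξ₁ = 5.86 ξ₂.
Substitute: (1·5.86 + 2) ξ₂ = 99.55 → ξ₂ = 12.67 lbmol/h, ξ₁ = 74.22 lbmol/h.
Outlet amounts (n = n₀ + Σ ν·ξ):
  U: 488 − 1(74.22) − 2(12.67) = 388.4
  R: 0 + 1(74.22) = 74.22
  P: 0 + 2(12.67) = 25.33

74.2 lbmol/h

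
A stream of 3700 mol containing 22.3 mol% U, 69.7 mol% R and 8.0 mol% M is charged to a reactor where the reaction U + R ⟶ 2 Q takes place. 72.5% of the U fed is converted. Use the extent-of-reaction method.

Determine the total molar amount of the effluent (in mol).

U reacted = 0.725 × 825.1 = 598.2 mol; ν_U = −1, so ξ = 598.2/1 = 598.2 mol.
Outlet amounts (n = n₀ + ν ξ):
  U: 825.1 − 1(598.2) = 226.9
  R: 2579 − 1(598.2) = 1981
  Q: 0 + 2(598.2) = 1196
  M: 296 (inert)
Total out = 226.9 + 1981 + 1196 + 296 = 3700 mol.

3700 mol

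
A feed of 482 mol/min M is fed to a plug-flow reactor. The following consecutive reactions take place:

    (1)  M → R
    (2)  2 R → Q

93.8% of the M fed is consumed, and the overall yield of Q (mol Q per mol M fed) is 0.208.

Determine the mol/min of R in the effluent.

Conversion of M: M consumed = 1ξ₁ = 0.938 × 482 → ξ₁ = 452.1 mol/min.
Yield of Q: 1ξ₂ / 482 = 0.208 → ξ₂ = 100.3 mol/min.
Outlet amounts (n = n₀ + Σ ν·ξ):
  M: 482 − 1(452.1) = 29.88
  R: 0 + 1(452.1) − 2(100.3) = 251.6
  Q: 0 + 1(100.3) = 100.3

252 mol/min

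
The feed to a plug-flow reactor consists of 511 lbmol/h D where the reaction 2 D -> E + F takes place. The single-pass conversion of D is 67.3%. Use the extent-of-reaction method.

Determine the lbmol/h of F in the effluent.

D reacted = 0.673 × 511 = 343.9 lbmol/h; ν_D = −2, so ξ = 343.9/2 = 172 lbmol/h.
Outlet amounts (n = n₀ + ν ξ):
  D: 511 − 2(172) = 167.1
  E: 0 + 1(172) = 172
  F: 0 + 1(172) = 172

172 lbmol/h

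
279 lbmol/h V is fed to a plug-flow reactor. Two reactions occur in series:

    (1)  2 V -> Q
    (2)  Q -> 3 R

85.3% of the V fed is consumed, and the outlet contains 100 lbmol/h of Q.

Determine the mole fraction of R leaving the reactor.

0.288

Conversion of V: V consumed = 2ξ₁ = 0.853 × 279 → ξ₁ = 119 lbmol/h.
Q balance: n_Q = 0 + 1ξ₁ − 1ξ₂ = 100 → ξ₂ = (1·119 − 100)/1 = 18.99 lbmol/h.
Outlet amounts (n = n₀ + Σ ν·ξ):
  V: 279 − 2(119) = 41.01
  Q: 0 + 1(119) − 1(18.99) = 100
  R: 0 + 3(18.99) = 56.98
Total out = 198 lbmol/h; y_R = 56.98 / 198 = 0.2878.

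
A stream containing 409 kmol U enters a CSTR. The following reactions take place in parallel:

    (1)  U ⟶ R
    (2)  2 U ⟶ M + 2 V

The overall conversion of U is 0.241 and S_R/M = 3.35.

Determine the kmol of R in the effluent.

Conversion of U: U consumed = 0.241 × 409 = 98.57 kmol = 1ξ₁ + 2ξ₂.
Selectivity: 1ξ₁ / (1ξ₂) = 3.35 → ξ₁ = 3.35 ξ₂.
Substitute: (1·3.35 + 2) ξ₂ = 98.57 → ξ₂ = 18.42 kmol, ξ₁ = 61.72 kmol.
Outlet amounts (n = n₀ + Σ ν·ξ):
  U: 409 − 1(61.72) − 2(18.42) = 310.4
  R: 0 + 1(61.72) = 61.72
  M: 0 + 1(18.42) = 18.42
  V: 0 + 2(18.42) = 36.85

61.7 kmol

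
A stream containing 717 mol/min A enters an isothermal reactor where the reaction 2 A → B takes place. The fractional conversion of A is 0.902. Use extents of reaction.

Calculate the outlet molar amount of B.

A reacted = 0.902 × 717 = 646.7 mol/min; ν_A = −2, so ξ = 646.7/2 = 323.4 mol/min.
Outlet amounts (n = n₀ + ν ξ):
  A: 717 − 2(323.4) = 70.27
  B: 0 + 1(323.4) = 323.4

323 mol/min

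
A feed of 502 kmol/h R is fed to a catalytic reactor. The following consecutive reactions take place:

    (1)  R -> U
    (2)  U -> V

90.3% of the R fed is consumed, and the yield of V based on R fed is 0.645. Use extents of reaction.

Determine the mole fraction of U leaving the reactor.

0.258

Conversion of R: R consumed = 1ξ₁ = 0.903 × 502 → ξ₁ = 453.3 kmol/h.
Yield of V: 1ξ₂ / 502 = 0.645 → ξ₂ = 323.8 kmol/h.
Outlet amounts (n = n₀ + Σ ν·ξ):
  R: 502 − 1(453.3) = 48.69
  U: 0 + 1(453.3) − 1(323.8) = 129.5
  V: 0 + 1(323.8) = 323.8
Total out = 502 kmol/h; y_U = 129.5 / 502 = 0.258.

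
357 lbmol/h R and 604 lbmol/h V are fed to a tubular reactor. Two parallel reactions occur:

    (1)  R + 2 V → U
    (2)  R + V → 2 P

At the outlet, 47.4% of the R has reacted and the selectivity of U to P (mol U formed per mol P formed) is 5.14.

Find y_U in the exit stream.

0.236

Conversion of R: R consumed = 0.474 × 357 = 169.2 lbmol/h = 1ξ₁ + 1ξ₂.
Selectivity: 1ξ₁ / (2ξ₂) = 5.14 → ξ₁ = 10.28 ξ₂.
Substitute: (1·10.28 + 1) ξ₂ = 169.2 → ξ₂ = 15 lbmol/h, ξ₁ = 154.2 lbmol/h.
Outlet amounts (n = n₀ + Σ ν·ξ):
  R: 357 − 1(154.2) − 1(15) = 187.8
  V: 604 − 2(154.2) − 1(15) = 280.6
  U: 0 + 1(154.2) = 154.2
  P: 0 + 2(15) = 30
Total out = 652.6 lbmol/h; y_U = 154.2 / 652.6 = 0.2363.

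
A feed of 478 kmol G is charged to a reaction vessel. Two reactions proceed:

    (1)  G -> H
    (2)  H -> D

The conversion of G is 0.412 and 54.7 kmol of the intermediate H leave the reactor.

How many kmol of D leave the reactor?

Conversion of G: G consumed = 1ξ₁ = 0.412 × 478 → ξ₁ = 196.9 kmol.
H balance: n_H = 0 + 1ξ₁ − 1ξ₂ = 54.7 → ξ₂ = (1·196.9 − 54.7)/1 = 142.2 kmol.
Outlet amounts (n = n₀ + Σ ν·ξ):
  G: 478 − 1(196.9) = 281.1
  H: 0 + 1(196.9) − 1(142.2) = 54.7
  D: 0 + 1(142.2) = 142.2

142 kmol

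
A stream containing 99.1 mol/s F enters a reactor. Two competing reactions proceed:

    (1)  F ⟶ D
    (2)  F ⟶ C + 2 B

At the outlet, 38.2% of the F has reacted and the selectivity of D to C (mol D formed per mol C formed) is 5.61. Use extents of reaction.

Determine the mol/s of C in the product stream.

Conversion of F: F consumed = 0.382 × 99.1 = 37.86 mol/s = 1ξ₁ + 1ξ₂.
Selectivity: 1ξ₁ / (1ξ₂) = 5.61 → ξ₁ = 5.61 ξ₂.
Substitute: (1·5.61 + 1) ξ₂ = 37.86 → ξ₂ = 5.727 mol/s, ξ₁ = 32.13 mol/s.
Outlet amounts (n = n₀ + Σ ν·ξ):
  F: 99.1 − 1(32.13) − 1(5.727) = 61.24
  D: 0 + 1(32.13) = 32.13
  C: 0 + 1(5.727) = 5.727
  B: 0 + 2(5.727) = 11.45

5.73 mol/s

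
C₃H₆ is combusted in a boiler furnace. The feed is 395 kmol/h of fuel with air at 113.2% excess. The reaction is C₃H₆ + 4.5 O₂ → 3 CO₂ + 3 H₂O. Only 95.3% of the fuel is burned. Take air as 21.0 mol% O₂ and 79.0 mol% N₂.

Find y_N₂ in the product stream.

0.765

Stoichiometric O₂ = 4.5 × 395 = 1778 kmol/h; O₂ fed = 1778 × 2.132 = 3790 kmol/h.
N₂ fed = 3790 × 79/21 = 14260 kmol/h.
Fuel reacted = 0.953 × 395 → ξ = 376.4 kmol/h.
Outlet (n = n₀ + ν ξ):
  C₃H₆: 395 − 1(376.4) = 18.56
  O₂: 3790 − 4.5(376.4) = 2096
  N₂: 14260 (inert)
  CO₂: 0 + 3(376.4) = 1129
  H₂O: 0 + 3(376.4) = 1129
Total out = 18630 kmol/h; y_N₂ = 14260 / 18630 = 0.7653.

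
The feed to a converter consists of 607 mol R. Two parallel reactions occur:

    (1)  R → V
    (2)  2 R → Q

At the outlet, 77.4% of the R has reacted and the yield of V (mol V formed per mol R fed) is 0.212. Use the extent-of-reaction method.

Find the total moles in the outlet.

436 mol

Yield of V: 1ξ₁ / 607 = 0.212 → ξ₁ = 128.7 mol.
Conversion of R: 1ξ₁ + 2ξ₂ = 0.774 × 607 = 469.8 → ξ₂ = 170.6 mol.
Outlet amounts (n = n₀ + Σ ν·ξ):
  R: 607 − 1(128.7) − 2(170.6) = 137.2
  V: 0 + 1(128.7) = 128.7
  Q: 0 + 1(170.6) = 170.6
Total out = 137.2 + 128.7 + 170.6 = 436.4 mol.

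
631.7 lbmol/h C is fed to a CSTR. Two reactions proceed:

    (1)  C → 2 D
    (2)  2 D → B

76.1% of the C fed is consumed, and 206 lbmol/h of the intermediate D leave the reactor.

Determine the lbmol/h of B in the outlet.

378 lbmol/h

Conversion of C: C consumed = 1ξ₁ = 0.761 × 631.7 → ξ₁ = 480.7 lbmol/h.
D balance: n_D = 0 + 2ξ₁ − 2ξ₂ = 206 → ξ₂ = (2·480.7 − 206)/2 = 377.7 lbmol/h.
Outlet amounts (n = n₀ + Σ ν·ξ):
  C: 631.7 − 1(480.7) = 151
  D: 0 + 2(480.7) − 2(377.7) = 206
  B: 0 + 1(377.7) = 377.7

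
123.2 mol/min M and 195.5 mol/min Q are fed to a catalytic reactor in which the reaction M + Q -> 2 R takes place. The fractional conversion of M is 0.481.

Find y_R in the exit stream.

M reacted = 0.481 × 123.2 = 59.26 mol/min; ν_M = −1, so ξ = 59.26/1 = 59.26 mol/min.
Outlet amounts (n = n₀ + ν ξ):
  M: 123.2 − 1(59.26) = 63.94
  Q: 195.5 − 1(59.26) = 136.2
  R: 0 + 2(59.26) = 118.5
Total out = 318.7 mol/min; y_R = 118.5 / 318.7 = 0.3719.

0.372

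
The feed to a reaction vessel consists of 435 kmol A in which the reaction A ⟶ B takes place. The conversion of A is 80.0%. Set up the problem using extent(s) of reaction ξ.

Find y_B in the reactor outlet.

0.8

A reacted = 0.8 × 435 = 348 kmol; ν_A = −1, so ξ = 348/1 = 348 kmol.
Outlet amounts (n = n₀ + ν ξ):
  A: 435 − 1(348) = 87
  B: 0 + 1(348) = 348
Total out = 435 kmol; y_B = 348 / 435 = 0.8.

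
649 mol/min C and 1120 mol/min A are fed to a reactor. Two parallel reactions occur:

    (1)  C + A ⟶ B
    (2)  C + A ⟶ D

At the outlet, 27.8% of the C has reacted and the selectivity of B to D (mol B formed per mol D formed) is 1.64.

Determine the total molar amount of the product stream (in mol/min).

Conversion of C: C consumed = 0.278 × 649 = 180.4 mol/min = 1ξ₁ + 1ξ₂.
Selectivity: 1ξ₁ / (1ξ₂) = 1.64 → ξ₁ = 1.64 ξ₂.
Substitute: (1·1.64 + 1) ξ₂ = 180.4 → ξ₂ = 68.34 mol/min, ξ₁ = 112.1 mol/min.
Outlet amounts (n = n₀ + Σ ν·ξ):
  C: 649 − 1(112.1) − 1(68.34) = 468.6
  A: 1120 − 1(112.1) − 1(68.34) = 939.6
  B: 0 + 1(112.1) = 112.1
  D: 0 + 1(68.34) = 68.34
Total out = 468.6 + 939.6 + 112.1 + 68.34 = 1589 mol/min.

1590 mol/min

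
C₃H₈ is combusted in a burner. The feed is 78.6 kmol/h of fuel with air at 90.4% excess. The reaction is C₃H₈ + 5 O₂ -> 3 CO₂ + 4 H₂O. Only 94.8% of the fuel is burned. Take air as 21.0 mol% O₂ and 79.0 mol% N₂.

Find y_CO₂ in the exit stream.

0.0602

Stoichiometric O₂ = 5 × 78.6 = 393 kmol/h; O₂ fed = 393 × 1.904 = 748.3 kmol/h.
N₂ fed = 748.3 × 79/21 = 2815 kmol/h.
Fuel reacted = 0.948 × 78.6 → ξ = 74.51 kmol/h.
Outlet (n = n₀ + ν ξ):
  C₃H₈: 78.6 − 1(74.51) = 4.087
  O₂: 748.3 − 5(74.51) = 375.7
  N₂: 2815 (inert)
  CO₂: 0 + 3(74.51) = 223.5
  H₂O: 0 + 4(74.51) = 298.1
Total out = 3716 kmol/h; y_CO₂ = 223.5 / 3716 = 0.06015.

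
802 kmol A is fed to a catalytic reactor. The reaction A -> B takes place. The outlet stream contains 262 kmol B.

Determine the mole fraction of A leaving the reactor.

For B: n = n₀ + 1ξ → 262 = 0 + 1ξ, giving ξ = 262 kmol.
Outlet amounts (n = n₀ + ν ξ):
  A: 802 − 1(262) = 540
  B: 0 + 1(262) = 262
Total out = 802 kmol; y_A = 540 / 802 = 0.6733.

0.673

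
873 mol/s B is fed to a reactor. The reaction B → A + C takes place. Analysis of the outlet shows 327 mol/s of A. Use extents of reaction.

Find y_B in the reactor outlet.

For A: n = n₀ + 1ξ → 327 = 0 + 1ξ, giving ξ = 327 mol/s.
Outlet amounts (n = n₀ + ν ξ):
  B: 873 − 1(327) = 546
  A: 0 + 1(327) = 327
  C: 0 + 1(327) = 327
Total out = 1200 mol/s; y_B = 546 / 1200 = 0.455.

0.455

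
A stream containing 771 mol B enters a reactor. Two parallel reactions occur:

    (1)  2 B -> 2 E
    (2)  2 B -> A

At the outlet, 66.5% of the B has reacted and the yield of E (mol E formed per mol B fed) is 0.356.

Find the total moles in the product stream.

Yield of E: 2ξ₁ / 771 = 0.356 → ξ₁ = 137.2 mol.
Conversion of B: 2ξ₁ + 2ξ₂ = 0.665 × 771 = 512.7 → ξ₂ = 119.1 mol.
Outlet amounts (n = n₀ + Σ ν·ξ):
  B: 771 − 2(137.2) − 2(119.1) = 258.3
  E: 0 + 2(137.2) = 274.5
  A: 0 + 1(119.1) = 119.1
Total out = 258.3 + 274.5 + 119.1 = 651.9 mol.

652 mol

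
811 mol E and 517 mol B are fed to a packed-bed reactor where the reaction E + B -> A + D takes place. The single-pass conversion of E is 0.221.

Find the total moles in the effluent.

1330 mol

E reacted = 0.221 × 811 = 179.2 mol; ν_E = −1, so ξ = 179.2/1 = 179.2 mol.
Outlet amounts (n = n₀ + ν ξ):
  E: 811 − 1(179.2) = 631.8
  B: 517 − 1(179.2) = 337.8
  A: 0 + 1(179.2) = 179.2
  D: 0 + 1(179.2) = 179.2
Total out = 631.8 + 337.8 + 179.2 + 179.2 = 1328 mol.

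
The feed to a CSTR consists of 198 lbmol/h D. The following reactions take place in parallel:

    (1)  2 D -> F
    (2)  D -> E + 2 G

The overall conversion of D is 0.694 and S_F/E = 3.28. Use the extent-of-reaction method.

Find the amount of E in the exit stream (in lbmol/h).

18.2 lbmol/h

Conversion of D: D consumed = 0.694 × 198 = 137.4 lbmol/h = 2ξ₁ + 1ξ₂.
Selectivity: 1ξ₁ / (1ξ₂) = 3.28 → ξ₁ = 3.28 ξ₂.
Substitute: (2·3.28 + 1) ξ₂ = 137.4 → ξ₂ = 18.18 lbmol/h, ξ₁ = 59.62 lbmol/h.
Outlet amounts (n = n₀ + Σ ν·ξ):
  D: 198 − 2(59.62) − 1(18.18) = 60.59
  F: 0 + 1(59.62) = 59.62
  E: 0 + 1(18.18) = 18.18
  G: 0 + 2(18.18) = 36.35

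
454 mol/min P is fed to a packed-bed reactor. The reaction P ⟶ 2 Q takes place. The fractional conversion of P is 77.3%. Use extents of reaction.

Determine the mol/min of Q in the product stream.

702 mol/min

P reacted = 0.773 × 454 = 350.9 mol/min; ν_P = −1, so ξ = 350.9/1 = 350.9 mol/min.
Outlet amounts (n = n₀ + ν ξ):
  P: 454 − 1(350.9) = 103.1
  Q: 0 + 2(350.9) = 701.9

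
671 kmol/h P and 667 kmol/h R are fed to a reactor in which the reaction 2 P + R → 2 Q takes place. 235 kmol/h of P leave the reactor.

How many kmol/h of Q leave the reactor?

436 kmol/h

For P: n = n₀ − 2ξ → 235 = 671 − 2ξ, giving ξ = 218 kmol/h.
Outlet amounts (n = n₀ + ν ξ):
  P: 671 − 2(218) = 235
  R: 667 − 1(218) = 449
  Q: 0 + 2(218) = 436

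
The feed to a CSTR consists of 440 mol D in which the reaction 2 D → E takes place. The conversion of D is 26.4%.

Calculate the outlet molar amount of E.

58.1 mol

D reacted = 0.264 × 440 = 116.2 mol; ν_D = −2, so ξ = 116.2/2 = 58.08 mol.
Outlet amounts (n = n₀ + ν ξ):
  D: 440 − 2(58.08) = 323.8
  E: 0 + 1(58.08) = 58.08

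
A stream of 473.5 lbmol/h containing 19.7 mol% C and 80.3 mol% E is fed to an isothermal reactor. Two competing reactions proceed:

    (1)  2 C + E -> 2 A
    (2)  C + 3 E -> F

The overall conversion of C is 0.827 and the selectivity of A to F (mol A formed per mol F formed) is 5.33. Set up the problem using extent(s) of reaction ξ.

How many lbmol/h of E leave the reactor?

Conversion of C: C consumed = 0.827 × 93.28 = 77.14 lbmol/h = 2ξ₁ + 1ξ₂.
Selectivity: 2ξ₁ / (1ξ₂) = 5.33 → ξ₁ = 2.665 ξ₂.
Substitute: (2·2.665 + 1) ξ₂ = 77.14 → ξ₂ = 12.19 lbmol/h, ξ₁ = 32.48 lbmol/h.
Outlet amounts (n = n₀ + Σ ν·ξ):
  C: 93.28 − 2(32.48) − 1(12.19) = 16.14
  E: 380.2 − 1(32.48) − 3(12.19) = 311.2
  A: 0 + 2(32.48) = 64.96
  F: 0 + 1(12.19) = 12.19

311 lbmol/h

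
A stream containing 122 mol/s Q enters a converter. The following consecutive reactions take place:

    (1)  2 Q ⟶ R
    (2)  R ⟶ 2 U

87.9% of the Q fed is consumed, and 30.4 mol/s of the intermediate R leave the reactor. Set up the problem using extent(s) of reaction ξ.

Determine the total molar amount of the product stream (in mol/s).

91.6 mol/s

Conversion of Q: Q consumed = 2ξ₁ = 0.879 × 122 → ξ₁ = 53.62 mol/s.
R balance: n_R = 0 + 1ξ₁ − 1ξ₂ = 30.4 → ξ₂ = (1·53.62 − 30.4)/1 = 23.22 mol/s.
Outlet amounts (n = n₀ + Σ ν·ξ):
  Q: 122 − 2(53.62) = 14.76
  R: 0 + 1(53.62) − 1(23.22) = 30.4
  U: 0 + 2(23.22) = 46.44
Total out = 14.76 + 30.4 + 46.44 = 91.6 mol/s.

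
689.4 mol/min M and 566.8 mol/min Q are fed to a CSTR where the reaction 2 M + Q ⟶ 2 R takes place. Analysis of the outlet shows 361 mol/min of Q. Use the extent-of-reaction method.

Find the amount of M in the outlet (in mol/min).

278 mol/min

For Q: n = n₀ − 1ξ → 361 = 566.8 − 1ξ, giving ξ = 205.8 mol/min.
Outlet amounts (n = n₀ + ν ξ):
  M: 689.4 − 2(205.8) = 277.8
  Q: 566.8 − 1(205.8) = 361
  R: 0 + 2(205.8) = 411.6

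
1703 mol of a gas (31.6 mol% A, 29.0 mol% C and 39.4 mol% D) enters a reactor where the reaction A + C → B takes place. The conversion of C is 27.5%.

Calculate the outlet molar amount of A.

402 mol

C reacted = 0.275 × 493.9 = 135.8 mol; ν_C = −1, so ξ = 135.8/1 = 135.8 mol.
Outlet amounts (n = n₀ + ν ξ):
  A: 538.1 − 1(135.8) = 402.3
  C: 493.9 − 1(135.8) = 358.1
  B: 0 + 1(135.8) = 135.8
  D: 671 (inert)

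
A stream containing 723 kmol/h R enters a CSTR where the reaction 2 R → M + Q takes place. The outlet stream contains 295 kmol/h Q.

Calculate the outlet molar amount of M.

For Q: n = n₀ + 1ξ → 295 = 0 + 1ξ, giving ξ = 295 kmol/h.
Outlet amounts (n = n₀ + ν ξ):
  R: 723 − 2(295) = 133
  M: 0 + 1(295) = 295
  Q: 0 + 1(295) = 295

295 kmol/h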